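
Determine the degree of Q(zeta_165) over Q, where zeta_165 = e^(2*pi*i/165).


The degree equals Euler's totient phi(165).
165 = 3 * 5 * 11
phi(165) = 80

80


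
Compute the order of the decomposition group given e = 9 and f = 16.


|D_P| = e * f
= 9 * 16
= 144

144


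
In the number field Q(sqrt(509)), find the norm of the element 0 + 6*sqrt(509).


N(a + b*sqrt(d)) = a^2 - d*b^2
= (0)^2 - (509)*(6)^2
= 0 - 18324
= -18324

-18324


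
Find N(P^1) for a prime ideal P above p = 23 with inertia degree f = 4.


N(P^a) = p^(a*f)
= 23^(1*4)
= 23^4
= 279841

279841


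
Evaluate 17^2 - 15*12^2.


x^2 - d*y^2
= 17^2 - 15*12^2
= 289 - 2160
= -1871

-1871


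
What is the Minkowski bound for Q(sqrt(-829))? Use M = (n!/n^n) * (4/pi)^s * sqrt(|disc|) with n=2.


d = -829, d mod 4 = 3, so disc(K) = 4d = -3316; |disc(K)| = 3316
Imaginary quadratic field, so n = 2, s = r2 = 1, r1 = 0
M = (n!/n^n) * (4/pi)^s * sqrt(|disc(K)|) = (2!/2^2) * (4/pi)^1 * sqrt(3316)
= 0.5 * 1.273240 * 57.584720
= 36.6596

36.6596


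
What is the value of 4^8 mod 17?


p = 17 is prime and the exponent is (p-1)/2 = 8, so by Euler's criterion 4^8 = (4/17) = +1 or -1 mod 17.
Compute by square-and-multiply:
  8 = 8 (binary 1000)
  Repeated squaring mod 17: 4^1 = 4, 4^2 = 16, 4^4 = 1, 4^8 = 1
  4^8 = 1 mod 17
Result 1: 4 is a quadratic residue mod 17.
4^8 mod 17 = 1

1


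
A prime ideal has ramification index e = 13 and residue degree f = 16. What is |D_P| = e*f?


|D_P| = e * f
= 13 * 16
= 208

208


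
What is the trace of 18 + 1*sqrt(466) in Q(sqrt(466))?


Tr(a + b*sqrt(d)) = (a + b*sqrt(d)) + (a - b*sqrt(d)) = 2a
= 2 * (18)
= 36

36


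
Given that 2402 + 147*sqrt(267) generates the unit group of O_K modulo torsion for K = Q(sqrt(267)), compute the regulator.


epsilon = 2402 + 147*sqrt(267)
= 4803.9998
R = ln(4803.9998)
= 8.4772

8.4772


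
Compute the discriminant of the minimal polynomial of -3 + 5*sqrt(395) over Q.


The element -3 + 5*sqrt(395) has minimal polynomial:
x^2 + 6*x - 9866
Discriminant = (6)^2 - 4*(-9866)
= 36 + 39464
= 39500

39500


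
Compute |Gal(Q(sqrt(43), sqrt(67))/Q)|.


The 2 square roots of distinct primes are multiplicatively independent over Q,
so [K:Q] = 2^2 and Gal(K/Q) is isomorphic to (Z/2Z)^2.
|Gal| = 2^2 = 4

4


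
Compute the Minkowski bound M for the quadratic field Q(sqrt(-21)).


d = -21, d mod 4 = 3, so disc(K) = 4d = -84; |disc(K)| = 84
Imaginary quadratic field, so n = 2, s = r2 = 1, r1 = 0
M = (n!/n^n) * (4/pi)^s * sqrt(|disc(K)|) = (2!/2^2) * (4/pi)^1 * sqrt(84)
= 0.5 * 1.273240 * 9.165151
= 5.8347

5.8347


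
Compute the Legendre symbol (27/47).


p = 47 is prime, so compute (27/47) with the reciprocity algorithm (Jacobi-symbol steps: pull out 2s via (2/n), flip via reciprocity, reduce):
  reciprocity: (27/47) -> -(47/27)
  reduce: (20/27)
  pull out 2: (2/27) = -1  (since 27 mod 8 = 3)
  pull out 2: (2/27) = -1  (since 27 mod 8 = 3)
  reciprocity: (5/27) -> +(27/5)
  reduce: (2/5)
  pull out 2: (2/5) = -1  (since 5 mod 8 = 5)
  (1/5) = 1
Product of signs = 1
(27/47) = 1

1


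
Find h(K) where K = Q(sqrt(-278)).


K = Q(sqrt(-278)). d mod 4 = 2, so D = disc(K) = 4d = -1112
h(K) equals the number of primitive reduced positive-definite forms (a, b, c) = a*x^2 + b*x*y + c*y^2 with b^2 - 4ac = D,
where reduced means |b| <= a <= c, with b >= 0 whenever |b| = a or a = c, and primitive means gcd(a, b, c) = 1.
Reduced forces 3a^2 <= |D| = 1112, so 1 <= a <= 19; b must have the parity of D, and c = (b^2 - D)/(4a) must be an integer >= a.
Enumerate a = 1..19, b in [-a, a]:
  a=1: (1, 0, 278)  [1]
  a=2: (2, 0, 139)  [1]
  a=3: (3, -2, 93), (3, 2, 93)  [2]
  a=4..5: none
  a=6: (6, -4, 47), (6, 4, 47)  [2]
  a=7: (7, -6, 41), (7, 6, 41)  [2]
  a=8: none
  a=9: (9, -2, 31), (9, 2, 31)  [2]
  a=10..13: none
  a=14: (14, -8, 21), (14, 8, 21)  [2]
  a=15..17: none
  a=18: (18, -16, 19), (18, 16, 19)  [2]
  a=19: none
Total reduced forms: 1 + 1 + 2 + 2 + 2 + 2 + 2 + 2 = 14
h = 14

14


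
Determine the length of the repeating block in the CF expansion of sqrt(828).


Run the CF algorithm for sqrt(828).
a_0 = floor(sqrt(828)) = 28; set m_0=0, q_0=1.
Recurrence: m' = q*a - m,  q' = (d - m'^2)/q,  a' = floor((a_0 + m')/q').
  step 1: m=28, q=44, a=1
  step 2: m=16, q=13, a=3
  step 3: m=23, q=23, a=2
  step 4: m=23, q=13, a=3
  step 5: m=16, q=44, a=1
  step 6: m=28, q=1, a=56
a_6 = 2*a_0 = 56, so the period closes here.
sqrt(828) = [28; 1, 3, 2, 3, 1, 56]
Period length = 6

6


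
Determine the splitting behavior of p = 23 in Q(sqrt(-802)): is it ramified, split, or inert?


K = Q(sqrt(-802)). Since d mod 4 = 2, disc(K) = -3208.
Check p | disc: -3208 mod 23 = 12.
p does not divide disc. Compute Legendre symbol (d/p):
3^((23-1)/2) mod 23 = 1
(d/p) = 1, so p splits: (p) = P*P' with e=1, f=1, g=2.
Therefore p is split.

split


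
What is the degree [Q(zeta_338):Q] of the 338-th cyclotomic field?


The degree equals Euler's totient phi(338).
338 = 2 * 13^2
phi(338) = 156

156


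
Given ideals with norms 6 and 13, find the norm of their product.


N(IJ) = N(I) * N(J)
= 6 * 13
= 78

78


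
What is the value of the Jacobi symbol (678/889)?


Compute (678/889) via quadratic reciprocity:
  pull out 2: (2/889) = +1  (since 889 mod 8 = 1)
  reciprocity: (339/889) -> +(889/339)
  reduce: (211/339)
  reciprocity: (211/339) -> -(339/211)
  reduce: (128/211)
  pull out 2: (2/211) = -1  (since 211 mod 8 = 3)
  pull out 2: (2/211) = -1  (since 211 mod 8 = 3)
  pull out 2: (2/211) = -1  (since 211 mod 8 = 3)
  pull out 2: (2/211) = -1  (since 211 mod 8 = 3)
  pull out 2: (2/211) = -1  (since 211 mod 8 = 3)
  pull out 2: (2/211) = -1  (since 211 mod 8 = 3)
  pull out 2: (2/211) = -1  (since 211 mod 8 = 3)
  (1/211) = 1
Product of signs = 1

1


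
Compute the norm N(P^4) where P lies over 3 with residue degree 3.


N(P^a) = p^(a*f)
= 3^(4*3)
= 3^12
= 531441

531441


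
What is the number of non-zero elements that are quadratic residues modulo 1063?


For prime p, the number of non-zero quadratic residues is (p-1)/2.
= (1063-1)/2
= 531

531


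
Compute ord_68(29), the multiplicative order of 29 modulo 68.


We want ord_68(29), the smallest k >= 1 with 29^k = 1 mod 68.
n = 68 = 2^2 * 17, phi(68) = 32; the order divides phi(n).
Divisors of 32: 1, 2, 4, 8, 16, 32
Repeated squaring mod 68: 29^1 = 29, 29^2 = 25, 29^4 = 13, 29^8 = 33, 29^16 = 1, 29^32 = 1
Test divisors in increasing order:
  k=1: 29^1 = 29 mod 68
  k=2: 29^2 = 25 mod 68
  k=4: 29^4 = 13 mod 68
  k=8: 29^8 = 33 mod 68
  k=16: 29^16 = 1 mod 68  <- first divisor giving 1
Order = 16

16


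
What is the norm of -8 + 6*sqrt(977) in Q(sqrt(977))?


N(a + b*sqrt(d)) = a^2 - d*b^2
= (-8)^2 - (977)*(6)^2
= 64 - 35172
= -35108

-35108


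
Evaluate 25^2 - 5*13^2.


x^2 - d*y^2
= 25^2 - 5*13^2
= 625 - 845
= -220

-220


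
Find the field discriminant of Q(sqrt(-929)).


For K = Q(sqrt(d)) with d squarefree: disc(K) = d if d = 1 mod 4, and disc(K) = 4d if d = 2 or 3 mod 4.
Here d = -929, and d mod 4 = 3.
d = 3 mod 4, not 1 (O_K = Z[sqrt(d)]), so disc(K) = 4d = 4 * (-929) = -3716

-3716


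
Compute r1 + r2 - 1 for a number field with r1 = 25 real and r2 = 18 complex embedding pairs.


By Dirichlet's unit theorem:
rank = r1 + r2 - 1
= 25 + 18 - 1
= 42

42


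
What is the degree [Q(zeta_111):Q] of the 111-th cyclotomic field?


The degree equals Euler's totient phi(111).
111 = 3 * 37
phi(111) = 72

72


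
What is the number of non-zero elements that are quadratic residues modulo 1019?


For prime p, the number of non-zero quadratic residues is (p-1)/2.
= (1019-1)/2
= 509

509


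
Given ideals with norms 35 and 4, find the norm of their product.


N(IJ) = N(I) * N(J)
= 35 * 4
= 140

140


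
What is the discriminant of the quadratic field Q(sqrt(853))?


For K = Q(sqrt(d)) with d squarefree: disc(K) = d if d = 1 mod 4, and disc(K) = 4d if d = 2 or 3 mod 4.
Here d = 853, and d mod 4 = 1.
d = 1 mod 4 (O_K = Z[(1+sqrt(d))/2]), so disc(K) = d = 853

853


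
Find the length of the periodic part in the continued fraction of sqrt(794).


Run the CF algorithm for sqrt(794).
a_0 = floor(sqrt(794)) = 28; set m_0=0, q_0=1.
Recurrence: m' = q*a - m,  q' = (d - m'^2)/q,  a' = floor((a_0 + m')/q').
  step 1: m=28, q=10, a=5
  step 2: m=22, q=31, a=1
  step 3: m=9, q=23, a=1
  step 4: m=14, q=26, a=1
  step 5: m=12, q=25, a=1
  step 6: m=13, q=25, a=1
  step 7: m=12, q=26, a=1
  step 8: m=14, q=23, a=1
  step 9: m=9, q=31, a=1
  step 10: m=22, q=10, a=5
  step 11: m=28, q=1, a=56
a_11 = 2*a_0 = 56, so the period closes here.
sqrt(794) = [28; 5, 1, 1, 1, 1, 1, 1, 1, 1, 5, 56]
Period length = 11

11


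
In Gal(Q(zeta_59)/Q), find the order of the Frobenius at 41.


The Frobenius at p in Gal(Q(zeta_n)/Q) = (Z/nZ)* is the class of p, so its order is ord_59(41), the smallest k >= 1 with 41^k = 1 mod 59.
n = 59 = 59, phi(59) = 58; the order divides phi(n).
Divisors of 58: 1, 2, 29, 58
Repeated squaring mod 59: 41^1 = 41, 41^2 = 29, 41^4 = 15, 41^8 = 48, 41^16 = 3, 41^32 = 9
Test divisors in increasing order:
  k=1: 41^1 = 41 mod 59
  k=2: 41^2 = 29 mod 59
  k=29: 41^29 = 3 * 48 * 15 * 41 = 1 mod 59  <- first divisor giving 1
Order = 29

29


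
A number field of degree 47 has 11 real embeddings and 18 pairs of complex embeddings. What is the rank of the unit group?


By Dirichlet's unit theorem:
rank = r1 + r2 - 1
= 11 + 18 - 1
= 28

28


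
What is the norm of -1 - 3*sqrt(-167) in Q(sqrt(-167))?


N(a + b*sqrt(d)) = a^2 - d*b^2
= (-1)^2 - (-167)*(-3)^2
= 1 + 1503
= 1504

1504


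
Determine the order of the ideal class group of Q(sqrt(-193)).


K = Q(sqrt(-193)). d mod 4 = 3, so D = disc(K) = 4d = -772
h(K) equals the number of primitive reduced positive-definite forms (a, b, c) = a*x^2 + b*x*y + c*y^2 with b^2 - 4ac = D,
where reduced means |b| <= a <= c, with b >= 0 whenever |b| = a or a = c, and primitive means gcd(a, b, c) = 1.
Reduced forces 3a^2 <= |D| = 772, so 1 <= a <= 16; b must have the parity of D, and c = (b^2 - D)/(4a) must be an integer >= a.
Enumerate a = 1..16, b in [-a, a]:
  a=1: (1, 0, 193)  [1]
  a=2: (2, 2, 97)  [1]
  a=3..10: none
  a=11: (11, -8, 19), (11, 8, 19)  [2]
  a=12..16: none
Total reduced forms: 1 + 1 + 2 = 4
h = 4

4


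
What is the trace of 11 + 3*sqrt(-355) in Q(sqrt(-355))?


Tr(a + b*sqrt(d)) = (a + b*sqrt(d)) + (a - b*sqrt(d)) = 2a
= 2 * (11)
= 22

22


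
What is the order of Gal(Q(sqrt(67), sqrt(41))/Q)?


The 2 square roots of distinct primes are multiplicatively independent over Q,
so [K:Q] = 2^2 and Gal(K/Q) is isomorphic to (Z/2Z)^2.
|Gal| = 2^2 = 4

4


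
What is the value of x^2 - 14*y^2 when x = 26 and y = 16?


x^2 - d*y^2
= 26^2 - 14*16^2
= 676 - 3584
= -2908

-2908


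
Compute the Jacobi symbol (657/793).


Compute (657/793) via quadratic reciprocity:
  reciprocity: (657/793) -> +(793/657)
  reduce: (136/657)
  pull out 2: (2/657) = +1  (since 657 mod 8 = 1)
  pull out 2: (2/657) = +1  (since 657 mod 8 = 1)
  pull out 2: (2/657) = +1  (since 657 mod 8 = 1)
  reciprocity: (17/657) -> +(657/17)
  reduce: (11/17)
  reciprocity: (11/17) -> +(17/11)
  reduce: (6/11)
  pull out 2: (2/11) = -1  (since 11 mod 8 = 3)
  reciprocity: (3/11) -> -(11/3)
  reduce: (2/3)
  pull out 2: (2/3) = -1  (since 3 mod 8 = 3)
  (1/3) = 1
Product of signs = -1

-1


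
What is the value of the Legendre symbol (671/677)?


p = 677 is prime, so compute (671/677) with the reciprocity algorithm (Jacobi-symbol steps: pull out 2s via (2/n), flip via reciprocity, reduce):
  reciprocity: (671/677) -> +(677/671)
  reduce: (6/671)
  pull out 2: (2/671) = +1  (since 671 mod 8 = 7)
  reciprocity: (3/671) -> -(671/3)
  reduce: (2/3)
  pull out 2: (2/3) = -1  (since 3 mod 8 = 3)
  (1/3) = 1
Product of signs = 1
(671/677) = 1

1


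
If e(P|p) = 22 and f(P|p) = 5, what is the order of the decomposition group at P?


|D_P| = e * f
= 22 * 5
= 110

110


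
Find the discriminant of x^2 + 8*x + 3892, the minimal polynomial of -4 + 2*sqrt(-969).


The element -4 + 2*sqrt(-969) has minimal polynomial:
x^2 + 8*x + 3892
Discriminant = (8)^2 - 4*(3892)
= 64 - 15568
= -15504

-15504


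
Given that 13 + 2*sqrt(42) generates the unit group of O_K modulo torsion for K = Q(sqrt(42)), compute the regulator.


epsilon = 13 + 2*sqrt(42)
= 25.9615
R = ln(25.9615)
= 3.2566

3.2566


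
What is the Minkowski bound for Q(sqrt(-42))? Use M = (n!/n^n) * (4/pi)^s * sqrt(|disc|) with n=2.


d = -42, d mod 4 = 2, so disc(K) = 4d = -168; |disc(K)| = 168
Imaginary quadratic field, so n = 2, s = r2 = 1, r1 = 0
M = (n!/n^n) * (4/pi)^s * sqrt(|disc(K)|) = (2!/2^2) * (4/pi)^1 * sqrt(168)
= 0.5 * 1.273240 * 12.961481
= 8.2515

8.2515


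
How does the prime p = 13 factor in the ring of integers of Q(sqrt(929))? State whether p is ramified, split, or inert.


K = Q(sqrt(929)). Since d mod 4 = 1, disc(K) = 929.
Check p | disc: 929 mod 13 = 6.
p does not divide disc. Compute Legendre symbol (d/p):
6^((13-1)/2) mod 13 = -1
(d/p) = -1, so p is inert: (p) stays prime with e=1, f=2, g=1.
Therefore p is inert.

inert


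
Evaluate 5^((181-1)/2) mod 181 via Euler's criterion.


p = 181 is prime and the exponent is (p-1)/2 = 90, so by Euler's criterion 5^90 = (5/181) = +1 or -1 mod 181.
Compute by square-and-multiply:
  90 = 64 + 16 + 8 + 2 (binary 1011010)
  Repeated squaring mod 181: 5^1 = 5, 5^2 = 25, 5^4 = 82, 5^8 = 27, 5^16 = 5, 5^32 = 25, 5^64 = 82
  5^90 = 5^64 * 5^16 * 5^8 * 5^2 = 82 * 5 * 27 * 25 mod 181
    82 * 5 = 410 = 48 mod 181
    48 * 27 = 1296 = 29 mod 181
    29 * 25 = 725 = 1 mod 181
  5^90 = 1 mod 181
Result 1: 5 is a quadratic residue mod 181.
5^90 mod 181 = 1

1


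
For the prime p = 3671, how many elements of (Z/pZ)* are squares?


For prime p, the number of non-zero quadratic residues is (p-1)/2.
= (3671-1)/2
= 1835

1835


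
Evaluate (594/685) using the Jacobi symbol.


Compute (594/685) via quadratic reciprocity:
  pull out 2: (2/685) = -1  (since 685 mod 8 = 5)
  reciprocity: (297/685) -> +(685/297)
  reduce: (91/297)
  reciprocity: (91/297) -> +(297/91)
  reduce: (24/91)
  pull out 2: (2/91) = -1  (since 91 mod 8 = 3)
  pull out 2: (2/91) = -1  (since 91 mod 8 = 3)
  pull out 2: (2/91) = -1  (since 91 mod 8 = 3)
  reciprocity: (3/91) -> -(91/3)
  reduce: (1/3)
  (1/3) = 1
Product of signs = -1

-1


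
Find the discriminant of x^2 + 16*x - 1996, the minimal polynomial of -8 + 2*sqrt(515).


The element -8 + 2*sqrt(515) has minimal polynomial:
x^2 + 16*x - 1996
Discriminant = (16)^2 - 4*(-1996)
= 256 + 7984
= 8240

8240


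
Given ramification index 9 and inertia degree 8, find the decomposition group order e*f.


|D_P| = e * f
= 9 * 8
= 72

72


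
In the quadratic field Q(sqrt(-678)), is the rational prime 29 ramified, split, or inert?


K = Q(sqrt(-678)). Since d mod 4 = 2, disc(K) = -2712.
Check p | disc: -2712 mod 29 = 14.
p does not divide disc. Compute Legendre symbol (d/p):
18^((29-1)/2) mod 29 = -1
(d/p) = -1, so p is inert: (p) stays prime with e=1, f=2, g=1.
Therefore p is inert.

inert


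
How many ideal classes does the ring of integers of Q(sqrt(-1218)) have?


K = Q(sqrt(-1218)). d mod 4 = 2, so D = disc(K) = 4d = -4872
h(K) equals the number of primitive reduced positive-definite forms (a, b, c) = a*x^2 + b*x*y + c*y^2 with b^2 - 4ac = D,
where reduced means |b| <= a <= c, with b >= 0 whenever |b| = a or a = c, and primitive means gcd(a, b, c) = 1.
Reduced forces 3a^2 <= |D| = 4872, so 1 <= a <= 40; b must have the parity of D, and c = (b^2 - D)/(4a) must be an integer >= a.
Enumerate a = 1..40, b in [-a, a]:
  a=1: (1, 0, 1218)  [1]
  a=2: (2, 0, 609)  [1]
  a=3: (3, 0, 406)  [1]
  a=4..5: none
  a=6: (6, 0, 203)  [1]
  a=7: (7, 0, 174)  [1]
  a=8..10: none
  a=11: (11, -10, 113), (11, 10, 113)  [2]
  a=12: none
  a=13: (13, -4, 94), (13, 4, 94)  [2]
  a=14: (14, 0, 87)  [1]
  a=15..18: none
  a=19: (19, -12, 66), (19, 12, 66)  [2]
  a=20: none
  a=21: (21, 0, 58)  [1]
  a=22: (22, -12, 57), (22, 12, 57)  [2]
  a=23: (23, -2, 53), (23, 2, 53)  [2]
  a=24..25: none
  a=26: (26, -4, 47), (26, 4, 47)  [2]
  a=27..28: none
  a=29: (29, 0, 42)  [1]
  a=30..32: none
  a=33: (33, -12, 38), (33, 12, 38)  [2]
  a=34..36: none
  a=37: (37, -30, 39), (37, 30, 39)  [2]
  a=38..40: none
Total reduced forms: 1 + 1 + 1 + 1 + 1 + 2 + 2 + 1 + 2 + 1 + 2 + 2 + 2 + 1 + 2 + 2 = 24
h = 24

24


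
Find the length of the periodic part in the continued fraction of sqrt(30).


Run the CF algorithm for sqrt(30).
a_0 = floor(sqrt(30)) = 5; set m_0=0, q_0=1.
Recurrence: m' = q*a - m,  q' = (d - m'^2)/q,  a' = floor((a_0 + m')/q').
  step 1: m=5, q=5, a=2
  step 2: m=5, q=1, a=10
a_2 = 2*a_0 = 10, so the period closes here.
sqrt(30) = [5; 2, 10]
Period length = 2

2


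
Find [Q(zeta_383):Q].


The degree equals Euler's totient phi(383).
383 = 383
phi(383) = 382

382


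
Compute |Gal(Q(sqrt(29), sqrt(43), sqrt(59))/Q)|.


The 3 square roots of distinct primes are multiplicatively independent over Q,
so [K:Q] = 2^3 and Gal(K/Q) is isomorphic to (Z/2Z)^3.
|Gal| = 2^3 = 8

8


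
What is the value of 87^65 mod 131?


p = 131 is prime and the exponent is (p-1)/2 = 65, so by Euler's criterion 87^65 = (87/131) = +1 or -1 mod 131.
Compute by square-and-multiply:
  65 = 64 + 1 (binary 1000001)
  Repeated squaring mod 131: 87^1 = 87, 87^2 = 102, 87^4 = 55, 87^8 = 12, 87^16 = 13, 87^32 = 38, 87^64 = 3
  87^65 = 87^64 * 87^1 = 3 * 87 mod 131
    3 * 87 = 261 = 130 mod 131
  87^65 = 130 mod 131
Result 130 = p - 1 = -1 mod 131: 87 is a quadratic non-residue mod 131. As a residue in [0, p-1] the value is 130.
87^65 mod 131 = 130

130


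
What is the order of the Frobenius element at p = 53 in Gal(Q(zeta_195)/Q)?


The Frobenius at p in Gal(Q(zeta_n)/Q) = (Z/nZ)* is the class of p, so its order is ord_195(53), the smallest k >= 1 with 53^k = 1 mod 195.
n = 195 = 3 * 5 * 13, phi(195) = 96; the order divides phi(n).
Divisors of 96: 1, 2, 3, 4, 6, 8, 12, 16, 24, 32, 48, 96
Repeated squaring mod 195: 53^1 = 53, 53^2 = 79, 53^4 = 1, 53^8 = 1, 53^16 = 1, 53^32 = 1, 53^64 = 1
Test divisors in increasing order:
  k=1: 53^1 = 53 mod 195
  k=2: 53^2 = 79 mod 195
  k=3: 53^3 = 79 * 53 = 92 mod 195
  k=4: 53^4 = 1 mod 195  <- first divisor giving 1
Order = 4

4


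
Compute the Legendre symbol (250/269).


p = 269 is prime, so compute (250/269) with the reciprocity algorithm (Jacobi-symbol steps: pull out 2s via (2/n), flip via reciprocity, reduce):
  pull out 2: (2/269) = -1  (since 269 mod 8 = 5)
  reciprocity: (125/269) -> +(269/125)
  reduce: (19/125)
  reciprocity: (19/125) -> +(125/19)
  reduce: (11/19)
  reciprocity: (11/19) -> -(19/11)
  reduce: (8/11)
  pull out 2: (2/11) = -1  (since 11 mod 8 = 3)
  pull out 2: (2/11) = -1  (since 11 mod 8 = 3)
  pull out 2: (2/11) = -1  (since 11 mod 8 = 3)
  (1/11) = 1
Product of signs = -1
(250/269) = -1

-1


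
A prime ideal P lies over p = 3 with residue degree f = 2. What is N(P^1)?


N(P^a) = p^(a*f)
= 3^(1*2)
= 3^2
= 9

9


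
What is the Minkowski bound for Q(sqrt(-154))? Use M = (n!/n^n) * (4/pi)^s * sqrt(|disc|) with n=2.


d = -154, d mod 4 = 2, so disc(K) = 4d = -616; |disc(K)| = 616
Imaginary quadratic field, so n = 2, s = r2 = 1, r1 = 0
M = (n!/n^n) * (4/pi)^s * sqrt(|disc(K)|) = (2!/2^2) * (4/pi)^1 * sqrt(616)
= 0.5 * 1.273240 * 24.819347
= 15.8005

15.8005


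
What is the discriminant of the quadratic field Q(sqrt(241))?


For K = Q(sqrt(d)) with d squarefree: disc(K) = d if d = 1 mod 4, and disc(K) = 4d if d = 2 or 3 mod 4.
Here d = 241, and d mod 4 = 1.
d = 1 mod 4 (O_K = Z[(1+sqrt(d))/2]), so disc(K) = d = 241

241


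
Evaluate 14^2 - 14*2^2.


x^2 - d*y^2
= 14^2 - 14*2^2
= 196 - 56
= 140

140


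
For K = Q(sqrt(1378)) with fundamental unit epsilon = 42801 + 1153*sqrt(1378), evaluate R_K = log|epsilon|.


epsilon = 42801 + 1153*sqrt(1378)
= 85602.0000
R = ln(85602.0000)
= 11.3575

11.3575


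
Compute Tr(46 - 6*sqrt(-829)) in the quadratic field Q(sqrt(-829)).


Tr(a + b*sqrt(d)) = (a + b*sqrt(d)) + (a - b*sqrt(d)) = 2a
= 2 * (46)
= 92

92


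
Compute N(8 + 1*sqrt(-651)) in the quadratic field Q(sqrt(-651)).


N(a + b*sqrt(d)) = a^2 - d*b^2
= (8)^2 - (-651)*(1)^2
= 64 + 651
= 715

715


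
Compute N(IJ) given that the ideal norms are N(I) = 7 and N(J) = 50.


N(IJ) = N(I) * N(J)
= 7 * 50
= 350

350


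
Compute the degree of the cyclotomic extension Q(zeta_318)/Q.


The degree equals Euler's totient phi(318).
318 = 2 * 3 * 53
phi(318) = 104

104


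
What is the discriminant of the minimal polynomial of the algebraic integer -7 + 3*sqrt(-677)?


The element -7 + 3*sqrt(-677) has minimal polynomial:
x^2 + 14*x + 6142
Discriminant = (14)^2 - 4*(6142)
= 196 - 24568
= -24372

-24372


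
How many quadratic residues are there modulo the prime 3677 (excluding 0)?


For prime p, the number of non-zero quadratic residues is (p-1)/2.
= (3677-1)/2
= 1838

1838


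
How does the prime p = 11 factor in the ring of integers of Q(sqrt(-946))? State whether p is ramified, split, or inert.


K = Q(sqrt(-946)). Since d mod 4 = 2, disc(K) = -3784.
Check p | disc: -3784 mod 11 = 0.
p divides disc, so p ramifies: (p) = P^2 with e=2, f=1, g=1.
Therefore p is ramified.

ramified


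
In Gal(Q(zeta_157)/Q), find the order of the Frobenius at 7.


The Frobenius at p in Gal(Q(zeta_n)/Q) = (Z/nZ)* is the class of p, so its order is ord_157(7), the smallest k >= 1 with 7^k = 1 mod 157.
n = 157 = 157, phi(157) = 156; the order divides phi(n).
Divisors of 156: 1, 2, 3, 4, 6, 12, 13, 26, 39, 52, 78, 156
Repeated squaring mod 157: 7^1 = 7, 7^2 = 49, 7^4 = 46, 7^8 = 75, 7^16 = 130, 7^32 = 101, 7^64 = 153, 7^128 = 16
Test divisors in increasing order:
  k=1: 7^1 = 7 mod 157
  k=2: 7^2 = 49 mod 157
  k=3: 7^3 = 49 * 7 = 29 mod 157
  k=4: 7^4 = 46 mod 157
  k=6: 7^6 = 46 * 49 = 56 mod 157
  k=12: 7^12 = 75 * 46 = 153 mod 157
  k=13: 7^13 = 75 * 46 * 7 = 129 mod 157
  k=26: 7^26 = 130 * 75 * 49 = 156 mod 157
  k=39: 7^39 = 101 * 46 * 49 * 7 = 28 mod 157
  k=52: 7^52 = 101 * 130 * 46 = 1 mod 157  <- first divisor giving 1
Order = 52

52


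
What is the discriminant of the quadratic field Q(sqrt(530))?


For K = Q(sqrt(d)) with d squarefree: disc(K) = d if d = 1 mod 4, and disc(K) = 4d if d = 2 or 3 mod 4.
Here d = 530, and d mod 4 = 2.
d = 2 mod 4, not 1 (O_K = Z[sqrt(d)]), so disc(K) = 4d = 4 * (530) = 2120

2120


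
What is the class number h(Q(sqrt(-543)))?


K = Q(sqrt(-543)). d mod 4 = 1, so D = disc(K) = d = -543
h(K) equals the number of primitive reduced positive-definite forms (a, b, c) = a*x^2 + b*x*y + c*y^2 with b^2 - 4ac = D,
where reduced means |b| <= a <= c, with b >= 0 whenever |b| = a or a = c, and primitive means gcd(a, b, c) = 1.
Reduced forces 3a^2 <= |D| = 543, so 1 <= a <= 13; b must have the parity of D, and c = (b^2 - D)/(4a) must be an integer >= a.
Enumerate a = 1..13, b in [-a, a]:
  a=1: (1, 1, 136)  [1]
  a=2: (2, -1, 68), (2, 1, 68)  [2]
  a=3: (3, 3, 46)  [1]
  a=4: (4, -1, 34), (4, 1, 34)  [2]
  a=5: none
  a=6: (6, -3, 23), (6, 3, 23)  [2]
  a=7: none
  a=8: (8, -1, 17), (8, 1, 17)  [2]
  a=9..11: none
  a=12: (12, -9, 13), (12, 9, 13)  [2]
  a=13: none
Total reduced forms: 1 + 2 + 1 + 2 + 2 + 2 + 2 = 12
h = 12

12


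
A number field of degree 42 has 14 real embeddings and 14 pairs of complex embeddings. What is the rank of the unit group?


By Dirichlet's unit theorem:
rank = r1 + r2 - 1
= 14 + 14 - 1
= 27

27


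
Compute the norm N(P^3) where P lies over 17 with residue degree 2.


N(P^a) = p^(a*f)
= 17^(3*2)
= 17^6
= 24137569

24137569


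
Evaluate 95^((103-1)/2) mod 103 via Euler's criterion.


p = 103 is prime and the exponent is (p-1)/2 = 51, so by Euler's criterion 95^51 = (95/103) = +1 or -1 mod 103.
Compute by square-and-multiply:
  51 = 32 + 16 + 2 + 1 (binary 110011)
  Repeated squaring mod 103: 95^1 = 95, 95^2 = 64, 95^4 = 79, 95^8 = 61, 95^16 = 13, 95^32 = 66
  95^51 = 95^32 * 95^16 * 95^2 * 95^1 = 66 * 13 * 64 * 95 mod 103
    66 * 13 = 858 = 34 mod 103
    34 * 64 = 2176 = 13 mod 103
    13 * 95 = 1235 = 102 mod 103
  95^51 = 102 mod 103
Result 102 = p - 1 = -1 mod 103: 95 is a quadratic non-residue mod 103. As a residue in [0, p-1] the value is 102.
95^51 mod 103 = 102

102


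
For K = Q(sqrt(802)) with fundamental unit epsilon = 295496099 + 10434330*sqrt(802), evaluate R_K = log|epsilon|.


epsilon = 295496099 + 10434330*sqrt(802)
= 5.9099e+08
R = ln(5.9099e+08)
= 20.1973

20.1973


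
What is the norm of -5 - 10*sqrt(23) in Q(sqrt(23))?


N(a + b*sqrt(d)) = a^2 - d*b^2
= (-5)^2 - (23)*(-10)^2
= 25 - 2300
= -2275

-2275


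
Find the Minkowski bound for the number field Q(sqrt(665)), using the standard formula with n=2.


d = 665, d mod 4 = 1, so disc(K) = d = 665; |disc(K)| = 665
Real quadratic field, so n = 2, s = r2 = 0, r1 = 2
M = (n!/n^n) * (4/pi)^s * sqrt(|disc(K)|) = (2!/2^2) * (4/pi)^0 * sqrt(665)
= 0.5 * 1.000000 * 25.787594
= 12.8938

12.8938


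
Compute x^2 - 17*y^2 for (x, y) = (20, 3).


x^2 - d*y^2
= 20^2 - 17*3^2
= 400 - 153
= 247

247


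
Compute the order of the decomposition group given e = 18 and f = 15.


|D_P| = e * f
= 18 * 15
= 270

270


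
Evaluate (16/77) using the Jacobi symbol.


Compute (16/77) via quadratic reciprocity:
  pull out 2: (2/77) = -1  (since 77 mod 8 = 5)
  pull out 2: (2/77) = -1  (since 77 mod 8 = 5)
  pull out 2: (2/77) = -1  (since 77 mod 8 = 5)
  pull out 2: (2/77) = -1  (since 77 mod 8 = 5)
  (1/77) = 1
Product of signs = 1

1


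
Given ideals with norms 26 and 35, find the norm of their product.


N(IJ) = N(I) * N(J)
= 26 * 35
= 910

910


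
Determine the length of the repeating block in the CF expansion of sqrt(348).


Run the CF algorithm for sqrt(348).
a_0 = floor(sqrt(348)) = 18; set m_0=0, q_0=1.
Recurrence: m' = q*a - m,  q' = (d - m'^2)/q,  a' = floor((a_0 + m')/q').
  step 1: m=18, q=24, a=1
  step 2: m=6, q=13, a=1
  step 3: m=7, q=23, a=1
  step 4: m=16, q=4, a=8
  step 5: m=16, q=23, a=1
  step 6: m=7, q=13, a=1
  step 7: m=6, q=24, a=1
  step 8: m=18, q=1, a=36
a_8 = 2*a_0 = 36, so the period closes here.
sqrt(348) = [18; 1, 1, 1, 8, 1, 1, 1, 36]
Period length = 8

8


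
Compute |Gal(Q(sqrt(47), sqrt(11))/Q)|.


The 2 square roots of distinct primes are multiplicatively independent over Q,
so [K:Q] = 2^2 and Gal(K/Q) is isomorphic to (Z/2Z)^2.
|Gal| = 2^2 = 4

4


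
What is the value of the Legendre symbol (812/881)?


p = 881 is prime, so compute (812/881) with the reciprocity algorithm (Jacobi-symbol steps: pull out 2s via (2/n), flip via reciprocity, reduce):
  pull out 2: (2/881) = +1  (since 881 mod 8 = 1)
  pull out 2: (2/881) = +1  (since 881 mod 8 = 1)
  reciprocity: (203/881) -> +(881/203)
  reduce: (69/203)
  reciprocity: (69/203) -> +(203/69)
  reduce: (65/69)
  reciprocity: (65/69) -> +(69/65)
  reduce: (4/65)
  pull out 2: (2/65) = +1  (since 65 mod 8 = 1)
  pull out 2: (2/65) = +1  (since 65 mod 8 = 1)
  (1/65) = 1
Product of signs = 1
(812/881) = 1

1


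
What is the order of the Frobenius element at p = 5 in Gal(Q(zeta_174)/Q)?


The Frobenius at p in Gal(Q(zeta_n)/Q) = (Z/nZ)* is the class of p, so its order is ord_174(5), the smallest k >= 1 with 5^k = 1 mod 174.
n = 174 = 2 * 3 * 29, phi(174) = 56; the order divides phi(n).
Divisors of 56: 1, 2, 4, 7, 8, 14, 28, 56
Repeated squaring mod 174: 5^1 = 5, 5^2 = 25, 5^4 = 103, 5^8 = 169, 5^16 = 25, 5^32 = 103
Test divisors in increasing order:
  k=1: 5^1 = 5 mod 174
  k=2: 5^2 = 25 mod 174
  k=4: 5^4 = 103 mod 174
  k=7: 5^7 = 103 * 25 * 5 = 173 mod 174
  k=8: 5^8 = 169 mod 174
  k=14: 5^14 = 169 * 103 * 25 = 1 mod 174  <- first divisor giving 1
Order = 14

14


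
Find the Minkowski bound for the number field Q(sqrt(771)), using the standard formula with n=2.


d = 771, d mod 4 = 3, so disc(K) = 4d = 3084; |disc(K)| = 3084
Real quadratic field, so n = 2, s = r2 = 0, r1 = 2
M = (n!/n^n) * (4/pi)^s * sqrt(|disc(K)|) = (2!/2^2) * (4/pi)^0 * sqrt(3084)
= 0.5 * 1.000000 * 55.533774
= 27.7669

27.7669


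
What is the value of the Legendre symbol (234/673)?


p = 673 is prime, so compute (234/673) with the reciprocity algorithm (Jacobi-symbol steps: pull out 2s via (2/n), flip via reciprocity, reduce):
  pull out 2: (2/673) = +1  (since 673 mod 8 = 1)
  reciprocity: (117/673) -> +(673/117)
  reduce: (88/117)
  pull out 2: (2/117) = -1  (since 117 mod 8 = 5)
  pull out 2: (2/117) = -1  (since 117 mod 8 = 5)
  pull out 2: (2/117) = -1  (since 117 mod 8 = 5)
  reciprocity: (11/117) -> +(117/11)
  reduce: (7/11)
  reciprocity: (7/11) -> -(11/7)
  reduce: (4/7)
  pull out 2: (2/7) = +1  (since 7 mod 8 = 7)
  pull out 2: (2/7) = +1  (since 7 mod 8 = 7)
  (1/7) = 1
Product of signs = 1
(234/673) = 1

1


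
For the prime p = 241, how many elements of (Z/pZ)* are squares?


For prime p, the number of non-zero quadratic residues is (p-1)/2.
= (241-1)/2
= 120

120


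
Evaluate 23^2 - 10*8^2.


x^2 - d*y^2
= 23^2 - 10*8^2
= 529 - 640
= -111

-111


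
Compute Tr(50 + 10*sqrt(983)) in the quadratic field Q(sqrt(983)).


Tr(a + b*sqrt(d)) = (a + b*sqrt(d)) + (a - b*sqrt(d)) = 2a
= 2 * (50)
= 100

100


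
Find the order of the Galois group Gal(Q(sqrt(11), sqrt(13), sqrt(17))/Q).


The 3 square roots of distinct primes are multiplicatively independent over Q,
so [K:Q] = 2^3 and Gal(K/Q) is isomorphic to (Z/2Z)^3.
|Gal| = 2^3 = 8

8


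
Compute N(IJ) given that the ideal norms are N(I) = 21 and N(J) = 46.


N(IJ) = N(I) * N(J)
= 21 * 46
= 966

966


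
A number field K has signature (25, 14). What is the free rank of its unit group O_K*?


By Dirichlet's unit theorem:
rank = r1 + r2 - 1
= 25 + 14 - 1
= 38

38


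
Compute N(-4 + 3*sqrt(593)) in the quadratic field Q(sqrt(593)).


N(a + b*sqrt(d)) = a^2 - d*b^2
= (-4)^2 - (593)*(3)^2
= 16 - 5337
= -5321

-5321


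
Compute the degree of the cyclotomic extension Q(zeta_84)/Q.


The degree equals Euler's totient phi(84).
84 = 2^2 * 3 * 7
phi(84) = 24

24


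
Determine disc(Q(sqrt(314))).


For K = Q(sqrt(d)) with d squarefree: disc(K) = d if d = 1 mod 4, and disc(K) = 4d if d = 2 or 3 mod 4.
Here d = 314, and d mod 4 = 2.
d = 2 mod 4, not 1 (O_K = Z[sqrt(d)]), so disc(K) = 4d = 4 * (314) = 1256

1256


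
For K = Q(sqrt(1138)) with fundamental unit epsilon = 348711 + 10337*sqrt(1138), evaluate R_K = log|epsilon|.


epsilon = 348711 + 10337*sqrt(1138)
= 697422.0000
R = ln(697422.0000)
= 13.4551

13.4551


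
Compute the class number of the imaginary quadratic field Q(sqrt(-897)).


K = Q(sqrt(-897)). d mod 4 = 3, so D = disc(K) = 4d = -3588
h(K) equals the number of primitive reduced positive-definite forms (a, b, c) = a*x^2 + b*x*y + c*y^2 with b^2 - 4ac = D,
where reduced means |b| <= a <= c, with b >= 0 whenever |b| = a or a = c, and primitive means gcd(a, b, c) = 1.
Reduced forces 3a^2 <= |D| = 3588, so 1 <= a <= 34; b must have the parity of D, and c = (b^2 - D)/(4a) must be an integer >= a.
Enumerate a = 1..34, b in [-a, a]:
  a=1: (1, 0, 897)  [1]
  a=2: (2, 2, 449)  [1]
  a=3: (3, 0, 299)  [1]
  a=4..5: none
  a=6: (6, 6, 151)  [1]
  a=7..10: none
  a=11: (11, -8, 83), (11, 8, 83)  [2]
  a=12: none
  a=13: (13, 0, 69)  [1]
  a=14..16: none
  a=17: (17, -4, 53), (17, 4, 53)  [2]
  a=18..21: none
  a=22: (22, -14, 43), (22, 14, 43)  [2]
  a=23: (23, 0, 39)  [1]
  a=24..25: none
  a=26: (26, 26, 41)  [1]
  a=27..30: none
  a=31: (31, 16, 31)  [1]
  a=32: none
  a=33: (33, -30, 34), (33, 30, 34)  [2]
  a=34: none
Total reduced forms: 1 + 1 + 1 + 1 + 2 + 1 + 2 + 2 + 1 + 1 + 1 + 2 = 16
h = 16

16


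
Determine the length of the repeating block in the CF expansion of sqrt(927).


Run the CF algorithm for sqrt(927).
a_0 = floor(sqrt(927)) = 30; set m_0=0, q_0=1.
Recurrence: m' = q*a - m,  q' = (d - m'^2)/q,  a' = floor((a_0 + m')/q').
  step 1: m=30, q=27, a=2
  step 2: m=24, q=13, a=4
  step 3: m=28, q=11, a=5
  step 4: m=27, q=18, a=3
  step 5: m=27, q=11, a=5
  step 6: m=28, q=13, a=4
  step 7: m=24, q=27, a=2
  step 8: m=30, q=1, a=60
a_8 = 2*a_0 = 60, so the period closes here.
sqrt(927) = [30; 2, 4, 5, 3, 5, 4, 2, 60]
Period length = 8

8


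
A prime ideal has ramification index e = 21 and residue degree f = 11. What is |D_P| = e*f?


|D_P| = e * f
= 21 * 11
= 231

231


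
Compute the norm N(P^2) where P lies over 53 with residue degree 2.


N(P^a) = p^(a*f)
= 53^(2*2)
= 53^4
= 7890481

7890481


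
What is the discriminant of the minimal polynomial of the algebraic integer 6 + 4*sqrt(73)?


The element 6 + 4*sqrt(73) has minimal polynomial:
x^2 - 12*x - 1132
Discriminant = (-12)^2 - 4*(-1132)
= 144 + 4528
= 4672

4672


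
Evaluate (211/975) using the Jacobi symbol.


Compute (211/975) via quadratic reciprocity:
  reciprocity: (211/975) -> -(975/211)
  reduce: (131/211)
  reciprocity: (131/211) -> -(211/131)
  reduce: (80/131)
  pull out 2: (2/131) = -1  (since 131 mod 8 = 3)
  pull out 2: (2/131) = -1  (since 131 mod 8 = 3)
  pull out 2: (2/131) = -1  (since 131 mod 8 = 3)
  pull out 2: (2/131) = -1  (since 131 mod 8 = 3)
  reciprocity: (5/131) -> +(131/5)
  reduce: (1/5)
  (1/5) = 1
Product of signs = 1

1


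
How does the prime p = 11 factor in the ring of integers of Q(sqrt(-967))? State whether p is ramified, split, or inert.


K = Q(sqrt(-967)). Since d mod 4 = 1, disc(K) = -967.
Check p | disc: -967 mod 11 = 1.
p does not divide disc. Compute Legendre symbol (d/p):
1^((11-1)/2) mod 11 = 1
(d/p) = 1, so p splits: (p) = P*P' with e=1, f=1, g=2.
Therefore p is split.

split


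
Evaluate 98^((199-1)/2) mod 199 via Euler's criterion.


p = 199 is prime and the exponent is (p-1)/2 = 99, so by Euler's criterion 98^99 = (98/199) = +1 or -1 mod 199.
Compute by square-and-multiply:
  99 = 64 + 32 + 2 + 1 (binary 1100011)
  Repeated squaring mod 199: 98^1 = 98, 98^2 = 52, 98^4 = 117, 98^8 = 157, 98^16 = 172, 98^32 = 132, 98^64 = 111
  98^99 = 98^64 * 98^32 * 98^2 * 98^1 = 111 * 132 * 52 * 98 mod 199
    111 * 132 = 14652 = 125 mod 199
    125 * 52 = 6500 = 132 mod 199
    132 * 98 = 12936 = 1 mod 199
  98^99 = 1 mod 199
Result 1: 98 is a quadratic residue mod 199.
98^99 mod 199 = 1

1


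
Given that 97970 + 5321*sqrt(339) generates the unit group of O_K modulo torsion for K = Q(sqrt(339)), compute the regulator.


epsilon = 97970 + 5321*sqrt(339)
= 195940.0000
R = ln(195940.0000)
= 12.1856

12.1856


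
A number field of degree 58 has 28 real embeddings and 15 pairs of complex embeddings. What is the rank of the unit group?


By Dirichlet's unit theorem:
rank = r1 + r2 - 1
= 28 + 15 - 1
= 42

42


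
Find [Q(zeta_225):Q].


The degree equals Euler's totient phi(225).
225 = 3^2 * 5^2
phi(225) = 120

120


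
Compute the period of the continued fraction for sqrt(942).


Run the CF algorithm for sqrt(942).
a_0 = floor(sqrt(942)) = 30; set m_0=0, q_0=1.
Recurrence: m' = q*a - m,  q' = (d - m'^2)/q,  a' = floor((a_0 + m')/q').
  step 1: m=30, q=42, a=1
  step 2: m=12, q=19, a=2
  step 3: m=26, q=14, a=4
  step 4: m=30, q=3, a=20
  step 5: m=30, q=14, a=4
  step 6: m=26, q=19, a=2
  step 7: m=12, q=42, a=1
  step 8: m=30, q=1, a=60
a_8 = 2*a_0 = 60, so the period closes here.
sqrt(942) = [30; 1, 2, 4, 20, 4, 2, 1, 60]
Period length = 8

8


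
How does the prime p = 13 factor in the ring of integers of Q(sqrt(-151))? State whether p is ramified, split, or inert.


K = Q(sqrt(-151)). Since d mod 4 = 1, disc(K) = -151.
Check p | disc: -151 mod 13 = 5.
p does not divide disc. Compute Legendre symbol (d/p):
5^((13-1)/2) mod 13 = -1
(d/p) = -1, so p is inert: (p) stays prime with e=1, f=2, g=1.
Therefore p is inert.

inert


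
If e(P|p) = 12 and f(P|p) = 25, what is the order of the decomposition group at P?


|D_P| = e * f
= 12 * 25
= 300

300


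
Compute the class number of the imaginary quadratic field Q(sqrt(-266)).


K = Q(sqrt(-266)). d mod 4 = 2, so D = disc(K) = 4d = -1064
h(K) equals the number of primitive reduced positive-definite forms (a, b, c) = a*x^2 + b*x*y + c*y^2 with b^2 - 4ac = D,
where reduced means |b| <= a <= c, with b >= 0 whenever |b| = a or a = c, and primitive means gcd(a, b, c) = 1.
Reduced forces 3a^2 <= |D| = 1064, so 1 <= a <= 18; b must have the parity of D, and c = (b^2 - D)/(4a) must be an integer >= a.
Enumerate a = 1..18, b in [-a, a]:
  a=1: (1, 0, 266)  [1]
  a=2: (2, 0, 133)  [1]
  a=3: (3, -2, 89), (3, 2, 89)  [2]
  a=4: none
  a=5: (5, -4, 54), (5, 4, 54)  [2]
  a=6: (6, -4, 45), (6, 4, 45)  [2]
  a=7: (7, 0, 38)  [1]
  a=8: none
  a=9: (9, -4, 30), (9, 4, 30)  [2]
  a=10: (10, -4, 27), (10, 4, 27)  [2]
  a=11: (11, -6, 25), (11, 6, 25)  [2]
  a=12..13: none
  a=14: (14, 0, 19)  [1]
  a=15: (15, -14, 21), (15, -4, 18), (15, 4, 18), (15, 14, 21)  [4]
  a=16..18: none
Total reduced forms: 1 + 1 + 2 + 2 + 2 + 1 + 2 + 2 + 2 + 1 + 4 = 20
h = 20

20


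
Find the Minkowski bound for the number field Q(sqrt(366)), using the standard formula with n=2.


d = 366, d mod 4 = 2, so disc(K) = 4d = 1464; |disc(K)| = 1464
Real quadratic field, so n = 2, s = r2 = 0, r1 = 2
M = (n!/n^n) * (4/pi)^s * sqrt(|disc(K)|) = (2!/2^2) * (4/pi)^0 * sqrt(1464)
= 0.5 * 1.000000 * 38.262253
= 19.1311

19.1311


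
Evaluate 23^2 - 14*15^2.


x^2 - d*y^2
= 23^2 - 14*15^2
= 529 - 3150
= -2621

-2621


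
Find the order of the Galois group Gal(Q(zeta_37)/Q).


|Gal(Q(zeta_37)/Q)| = phi(37)
= 36

36


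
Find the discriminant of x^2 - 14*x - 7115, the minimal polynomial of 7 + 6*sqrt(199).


The element 7 + 6*sqrt(199) has minimal polynomial:
x^2 - 14*x - 7115
Discriminant = (-14)^2 - 4*(-7115)
= 196 + 28460
= 28656

28656


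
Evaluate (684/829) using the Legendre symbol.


p = 829 is prime, so compute (684/829) with the reciprocity algorithm (Jacobi-symbol steps: pull out 2s via (2/n), flip via reciprocity, reduce):
  pull out 2: (2/829) = -1  (since 829 mod 8 = 5)
  pull out 2: (2/829) = -1  (since 829 mod 8 = 5)
  reciprocity: (171/829) -> +(829/171)
  reduce: (145/171)
  reciprocity: (145/171) -> +(171/145)
  reduce: (26/145)
  pull out 2: (2/145) = +1  (since 145 mod 8 = 1)
  reciprocity: (13/145) -> +(145/13)
  reduce: (2/13)
  pull out 2: (2/13) = -1  (since 13 mod 8 = 5)
  (1/13) = 1
Product of signs = -1
(684/829) = -1

-1


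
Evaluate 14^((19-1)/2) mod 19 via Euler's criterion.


p = 19 is prime and the exponent is (p-1)/2 = 9, so by Euler's criterion 14^9 = (14/19) = +1 or -1 mod 19.
Compute by square-and-multiply:
  9 = 8 + 1 (binary 1001)
  Repeated squaring mod 19: 14^1 = 14, 14^2 = 6, 14^4 = 17, 14^8 = 4
  14^9 = 14^8 * 14^1 = 4 * 14 mod 19
    4 * 14 = 56 = 18 mod 19
  14^9 = 18 mod 19
Result 18 = p - 1 = -1 mod 19: 14 is a quadratic non-residue mod 19. As a residue in [0, p-1] the value is 18.
14^9 mod 19 = 18

18


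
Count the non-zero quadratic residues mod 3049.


For prime p, the number of non-zero quadratic residues is (p-1)/2.
= (3049-1)/2
= 1524

1524


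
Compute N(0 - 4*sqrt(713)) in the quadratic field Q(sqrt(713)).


N(a + b*sqrt(d)) = a^2 - d*b^2
= (0)^2 - (713)*(-4)^2
= 0 - 11408
= -11408

-11408


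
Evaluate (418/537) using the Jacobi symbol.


Compute (418/537) via quadratic reciprocity:
  pull out 2: (2/537) = +1  (since 537 mod 8 = 1)
  reciprocity: (209/537) -> +(537/209)
  reduce: (119/209)
  reciprocity: (119/209) -> +(209/119)
  reduce: (90/119)
  pull out 2: (2/119) = +1  (since 119 mod 8 = 7)
  reciprocity: (45/119) -> +(119/45)
  reduce: (29/45)
  reciprocity: (29/45) -> +(45/29)
  reduce: (16/29)
  pull out 2: (2/29) = -1  (since 29 mod 8 = 5)
  pull out 2: (2/29) = -1  (since 29 mod 8 = 5)
  pull out 2: (2/29) = -1  (since 29 mod 8 = 5)
  pull out 2: (2/29) = -1  (since 29 mod 8 = 5)
  (1/29) = 1
Product of signs = 1

1


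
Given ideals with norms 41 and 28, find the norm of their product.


N(IJ) = N(I) * N(J)
= 41 * 28
= 1148

1148
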